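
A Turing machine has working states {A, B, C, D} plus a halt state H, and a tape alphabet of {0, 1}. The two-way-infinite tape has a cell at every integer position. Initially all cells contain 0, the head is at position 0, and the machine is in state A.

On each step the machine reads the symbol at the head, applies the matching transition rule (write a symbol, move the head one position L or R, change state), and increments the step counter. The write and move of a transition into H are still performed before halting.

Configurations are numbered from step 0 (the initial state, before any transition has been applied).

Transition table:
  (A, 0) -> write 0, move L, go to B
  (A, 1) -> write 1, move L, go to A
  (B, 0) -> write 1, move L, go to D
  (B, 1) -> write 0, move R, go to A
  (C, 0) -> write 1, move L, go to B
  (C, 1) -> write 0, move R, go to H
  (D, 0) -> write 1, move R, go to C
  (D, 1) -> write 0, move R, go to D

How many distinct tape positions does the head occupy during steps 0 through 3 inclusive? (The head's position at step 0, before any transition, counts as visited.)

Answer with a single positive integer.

Step 1: in state A at pos 0, read 0 -> (A,0)->write 0,move L,goto B. Now: state=B, head=-1, tape[-2..1]=0000 (head:  ^)
Step 2: in state B at pos -1, read 0 -> (B,0)->write 1,move L,goto D. Now: state=D, head=-2, tape[-3..1]=00100 (head:  ^)
Step 3: in state D at pos -2, read 0 -> (D,0)->write 1,move R,goto C. Now: state=C, head=-1, tape[-3..1]=01100 (head:   ^)
Head positions at steps 0..3: starting at 0, distinct positions visited = {-2, -1, 0} -> 3 position(s)

Answer: 3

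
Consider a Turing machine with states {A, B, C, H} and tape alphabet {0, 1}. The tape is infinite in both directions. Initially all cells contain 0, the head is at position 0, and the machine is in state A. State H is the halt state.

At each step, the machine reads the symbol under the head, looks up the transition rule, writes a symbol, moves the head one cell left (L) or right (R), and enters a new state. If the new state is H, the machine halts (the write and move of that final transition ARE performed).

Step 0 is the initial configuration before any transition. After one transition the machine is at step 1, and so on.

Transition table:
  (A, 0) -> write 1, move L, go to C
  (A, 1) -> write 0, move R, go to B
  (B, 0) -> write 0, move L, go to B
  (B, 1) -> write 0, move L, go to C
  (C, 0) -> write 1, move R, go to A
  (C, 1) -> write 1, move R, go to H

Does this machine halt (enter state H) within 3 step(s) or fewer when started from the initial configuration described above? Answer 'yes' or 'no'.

Step 1: in state A at pos 0, read 0 -> (A,0)->write 1,move L,goto C. Now: state=C, head=-1, tape[-2..1]=0010 (head:  ^)
Step 2: in state C at pos -1, read 0 -> (C,0)->write 1,move R,goto A. Now: state=A, head=0, tape[-2..1]=0110 (head:   ^)
Step 3: in state A at pos 0, read 1 -> (A,1)->write 0,move R,goto B. Now: state=B, head=1, tape[-2..2]=01000 (head:    ^)
After 3 step(s): state = B (not H) -> not halted within 3 -> no

Answer: no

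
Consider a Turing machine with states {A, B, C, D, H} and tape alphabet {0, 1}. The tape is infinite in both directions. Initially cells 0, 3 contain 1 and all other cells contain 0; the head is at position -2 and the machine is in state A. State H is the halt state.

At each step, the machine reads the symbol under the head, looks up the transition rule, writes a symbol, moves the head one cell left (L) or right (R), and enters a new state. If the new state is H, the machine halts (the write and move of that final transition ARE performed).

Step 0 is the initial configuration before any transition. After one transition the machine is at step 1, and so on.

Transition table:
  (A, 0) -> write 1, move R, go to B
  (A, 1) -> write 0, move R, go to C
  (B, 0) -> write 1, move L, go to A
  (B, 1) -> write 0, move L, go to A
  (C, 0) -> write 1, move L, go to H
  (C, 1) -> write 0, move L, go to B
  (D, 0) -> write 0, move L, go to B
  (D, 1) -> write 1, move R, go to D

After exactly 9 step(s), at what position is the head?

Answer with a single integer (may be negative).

Step 1: in state A at pos -2, read 0 -> (A,0)->write 1,move R,goto B. Now: state=B, head=-1, tape[-3..4]=01010010 (head:   ^)
Step 2: in state B at pos -1, read 0 -> (B,0)->write 1,move L,goto A. Now: state=A, head=-2, tape[-3..4]=01110010 (head:  ^)
Step 3: in state A at pos -2, read 1 -> (A,1)->write 0,move R,goto C. Now: state=C, head=-1, tape[-3..4]=00110010 (head:   ^)
Step 4: in state C at pos -1, read 1 -> (C,1)->write 0,move L,goto B. Now: state=B, head=-2, tape[-3..4]=00010010 (head:  ^)
Step 5: in state B at pos -2, read 0 -> (B,0)->write 1,move L,goto A. Now: state=A, head=-3, tape[-4..4]=001010010 (head:  ^)
Step 6: in state A at pos -3, read 0 -> (A,0)->write 1,move R,goto B. Now: state=B, head=-2, tape[-4..4]=011010010 (head:   ^)
Step 7: in state B at pos -2, read 1 -> (B,1)->write 0,move L,goto A. Now: state=A, head=-3, tape[-4..4]=010010010 (head:  ^)
Step 8: in state A at pos -3, read 1 -> (A,1)->write 0,move R,goto C. Now: state=C, head=-2, tape[-4..4]=000010010 (head:   ^)
Step 9: in state C at pos -2, read 0 -> (C,0)->write 1,move L,goto H. Now: state=H, head=-3, tape[-4..4]=001010010 (head:  ^)

Answer: -3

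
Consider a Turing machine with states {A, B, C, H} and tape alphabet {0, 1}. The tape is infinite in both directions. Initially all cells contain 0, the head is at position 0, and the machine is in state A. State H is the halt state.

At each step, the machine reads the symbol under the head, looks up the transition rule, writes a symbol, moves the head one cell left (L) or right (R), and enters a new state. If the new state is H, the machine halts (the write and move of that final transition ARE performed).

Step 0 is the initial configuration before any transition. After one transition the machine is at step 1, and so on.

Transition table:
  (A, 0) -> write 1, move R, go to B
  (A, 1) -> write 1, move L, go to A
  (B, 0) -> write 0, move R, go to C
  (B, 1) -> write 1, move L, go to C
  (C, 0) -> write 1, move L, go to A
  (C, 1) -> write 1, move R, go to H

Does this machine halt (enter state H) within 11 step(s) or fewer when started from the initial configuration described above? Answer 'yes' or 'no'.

Step 1: in state A at pos 0, read 0 -> (A,0)->write 1,move R,goto B. Now: state=B, head=1, tape[-1..2]=0100 (head:   ^)
Step 2: in state B at pos 1, read 0 -> (B,0)->write 0,move R,goto C. Now: state=C, head=2, tape[-1..3]=01000 (head:    ^)
Step 3: in state C at pos 2, read 0 -> (C,0)->write 1,move L,goto A. Now: state=A, head=1, tape[-1..3]=01010 (head:   ^)
Step 4: in state A at pos 1, read 0 -> (A,0)->write 1,move R,goto B. Now: state=B, head=2, tape[-1..3]=01110 (head:    ^)
Step 5: in state B at pos 2, read 1 -> (B,1)->write 1,move L,goto C. Now: state=C, head=1, tape[-1..3]=01110 (head:   ^)
Step 6: in state C at pos 1, read 1 -> (C,1)->write 1,move R,goto H. Now: state=H, head=2, tape[-1..3]=01110 (head:    ^)
State H reached at step 6; 6 <= 11 -> yes

Answer: yes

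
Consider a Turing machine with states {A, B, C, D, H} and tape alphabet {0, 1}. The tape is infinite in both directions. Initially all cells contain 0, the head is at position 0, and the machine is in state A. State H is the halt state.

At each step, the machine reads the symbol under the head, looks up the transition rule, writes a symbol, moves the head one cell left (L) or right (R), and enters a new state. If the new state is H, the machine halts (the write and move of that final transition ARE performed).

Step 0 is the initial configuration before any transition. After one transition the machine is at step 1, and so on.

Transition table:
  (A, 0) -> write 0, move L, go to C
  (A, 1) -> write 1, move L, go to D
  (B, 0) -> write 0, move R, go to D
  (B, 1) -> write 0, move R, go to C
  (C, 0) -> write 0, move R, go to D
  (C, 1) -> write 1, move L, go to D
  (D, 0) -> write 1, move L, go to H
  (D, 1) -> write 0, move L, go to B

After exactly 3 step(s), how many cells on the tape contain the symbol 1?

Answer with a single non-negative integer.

Answer: 1

Derivation:
Step 1: in state A at pos 0, read 0 -> (A,0)->write 0,move L,goto C. Now: state=C, head=-1, tape[-2..1]=0000 (head:  ^)
Step 2: in state C at pos -1, read 0 -> (C,0)->write 0,move R,goto D. Now: state=D, head=0, tape[-2..1]=0000 (head:   ^)
Step 3: in state D at pos 0, read 0 -> (D,0)->write 1,move L,goto H. Now: state=H, head=-1, tape[-2..1]=0010 (head:  ^)
Cells containing 1 after step 3: {0} -> 1 cell(s)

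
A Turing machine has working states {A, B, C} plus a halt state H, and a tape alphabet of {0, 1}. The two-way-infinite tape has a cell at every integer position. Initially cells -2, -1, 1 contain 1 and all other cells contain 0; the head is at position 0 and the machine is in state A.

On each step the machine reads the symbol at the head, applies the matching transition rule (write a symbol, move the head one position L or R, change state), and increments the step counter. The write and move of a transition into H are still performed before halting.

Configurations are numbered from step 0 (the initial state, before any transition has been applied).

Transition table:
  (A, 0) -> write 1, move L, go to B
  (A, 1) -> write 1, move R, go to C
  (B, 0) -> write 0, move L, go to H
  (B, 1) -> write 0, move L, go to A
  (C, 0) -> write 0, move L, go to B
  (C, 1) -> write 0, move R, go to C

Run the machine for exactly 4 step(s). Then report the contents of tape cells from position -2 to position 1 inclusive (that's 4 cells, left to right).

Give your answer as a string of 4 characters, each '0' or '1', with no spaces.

Step 1: in state A at pos 0, read 0 -> (A,0)->write 1,move L,goto B. Now: state=B, head=-1, tape[-3..2]=011110 (head:   ^)
Step 2: in state B at pos -1, read 1 -> (B,1)->write 0,move L,goto A. Now: state=A, head=-2, tape[-3..2]=010110 (head:  ^)
Step 3: in state A at pos -2, read 1 -> (A,1)->write 1,move R,goto C. Now: state=C, head=-1, tape[-3..2]=010110 (head:   ^)
Step 4: in state C at pos -1, read 0 -> (C,0)->write 0,move L,goto B. Now: state=B, head=-2, tape[-3..2]=010110 (head:  ^)

Answer: 1011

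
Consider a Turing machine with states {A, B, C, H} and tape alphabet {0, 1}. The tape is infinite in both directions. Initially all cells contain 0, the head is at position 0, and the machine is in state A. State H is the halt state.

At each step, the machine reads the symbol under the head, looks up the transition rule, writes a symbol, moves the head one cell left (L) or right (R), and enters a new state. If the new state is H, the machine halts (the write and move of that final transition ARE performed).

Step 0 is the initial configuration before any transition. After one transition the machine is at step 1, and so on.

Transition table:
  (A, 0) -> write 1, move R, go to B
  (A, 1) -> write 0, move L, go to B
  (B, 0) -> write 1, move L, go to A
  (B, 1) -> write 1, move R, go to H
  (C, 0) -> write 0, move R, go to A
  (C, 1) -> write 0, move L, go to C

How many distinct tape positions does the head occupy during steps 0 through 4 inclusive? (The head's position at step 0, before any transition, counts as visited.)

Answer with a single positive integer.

Answer: 4

Derivation:
Step 1: in state A at pos 0, read 0 -> (A,0)->write 1,move R,goto B. Now: state=B, head=1, tape[-1..2]=0100 (head:   ^)
Step 2: in state B at pos 1, read 0 -> (B,0)->write 1,move L,goto A. Now: state=A, head=0, tape[-1..2]=0110 (head:  ^)
Step 3: in state A at pos 0, read 1 -> (A,1)->write 0,move L,goto B. Now: state=B, head=-1, tape[-2..2]=00010 (head:  ^)
Step 4: in state B at pos -1, read 0 -> (B,0)->write 1,move L,goto A. Now: state=A, head=-2, tape[-3..2]=001010 (head:  ^)
Head positions at steps 0..4: starting at 0, distinct positions visited = {-2, -1, 0, 1} -> 4 position(s)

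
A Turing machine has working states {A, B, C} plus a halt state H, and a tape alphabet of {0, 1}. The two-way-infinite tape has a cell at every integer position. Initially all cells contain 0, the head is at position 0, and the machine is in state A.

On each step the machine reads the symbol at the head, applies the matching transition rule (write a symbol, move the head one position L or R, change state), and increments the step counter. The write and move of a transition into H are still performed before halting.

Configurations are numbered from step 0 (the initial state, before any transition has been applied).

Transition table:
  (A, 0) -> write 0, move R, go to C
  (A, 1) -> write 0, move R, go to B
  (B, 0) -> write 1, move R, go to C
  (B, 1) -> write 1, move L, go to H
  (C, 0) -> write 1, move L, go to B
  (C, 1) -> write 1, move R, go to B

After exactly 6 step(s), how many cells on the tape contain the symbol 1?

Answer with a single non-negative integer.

Answer: 4

Derivation:
Step 1: in state A at pos 0, read 0 -> (A,0)->write 0,move R,goto C. Now: state=C, head=1, tape[-1..2]=0000 (head:   ^)
Step 2: in state C at pos 1, read 0 -> (C,0)->write 1,move L,goto B. Now: state=B, head=0, tape[-1..2]=0010 (head:  ^)
Step 3: in state B at pos 0, read 0 -> (B,0)->write 1,move R,goto C. Now: state=C, head=1, tape[-1..2]=0110 (head:   ^)
Step 4: in state C at pos 1, read 1 -> (C,1)->write 1,move R,goto B. Now: state=B, head=2, tape[-1..3]=01100 (head:    ^)
Step 5: in state B at pos 2, read 0 -> (B,0)->write 1,move R,goto C. Now: state=C, head=3, tape[-1..4]=011100 (head:     ^)
Step 6: in state C at pos 3, read 0 -> (C,0)->write 1,move L,goto B. Now: state=B, head=2, tape[-1..4]=011110 (head:    ^)
Cells containing 1 after step 6: {0, 1, 2, 3} -> 4 cell(s)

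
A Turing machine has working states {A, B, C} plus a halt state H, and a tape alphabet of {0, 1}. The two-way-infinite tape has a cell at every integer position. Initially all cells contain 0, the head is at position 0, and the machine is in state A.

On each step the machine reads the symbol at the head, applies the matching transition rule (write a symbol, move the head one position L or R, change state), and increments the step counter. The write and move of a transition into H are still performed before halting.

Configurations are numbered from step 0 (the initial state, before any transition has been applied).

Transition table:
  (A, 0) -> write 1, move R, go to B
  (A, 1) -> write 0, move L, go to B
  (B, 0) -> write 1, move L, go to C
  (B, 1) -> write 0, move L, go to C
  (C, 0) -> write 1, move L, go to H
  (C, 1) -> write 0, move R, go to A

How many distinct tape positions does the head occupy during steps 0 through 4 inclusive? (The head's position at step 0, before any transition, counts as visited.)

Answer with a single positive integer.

Step 1: in state A at pos 0, read 0 -> (A,0)->write 1,move R,goto B. Now: state=B, head=1, tape[-1..2]=0100 (head:   ^)
Step 2: in state B at pos 1, read 0 -> (B,0)->write 1,move L,goto C. Now: state=C, head=0, tape[-1..2]=0110 (head:  ^)
Step 3: in state C at pos 0, read 1 -> (C,1)->write 0,move R,goto A. Now: state=A, head=1, tape[-1..2]=0010 (head:   ^)
Step 4: in state A at pos 1, read 1 -> (A,1)->write 0,move L,goto B. Now: state=B, head=0, tape[-1..2]=0000 (head:  ^)
Head positions at steps 0..4: starting at 0, distinct positions visited = {0, 1} -> 2 position(s)

Answer: 2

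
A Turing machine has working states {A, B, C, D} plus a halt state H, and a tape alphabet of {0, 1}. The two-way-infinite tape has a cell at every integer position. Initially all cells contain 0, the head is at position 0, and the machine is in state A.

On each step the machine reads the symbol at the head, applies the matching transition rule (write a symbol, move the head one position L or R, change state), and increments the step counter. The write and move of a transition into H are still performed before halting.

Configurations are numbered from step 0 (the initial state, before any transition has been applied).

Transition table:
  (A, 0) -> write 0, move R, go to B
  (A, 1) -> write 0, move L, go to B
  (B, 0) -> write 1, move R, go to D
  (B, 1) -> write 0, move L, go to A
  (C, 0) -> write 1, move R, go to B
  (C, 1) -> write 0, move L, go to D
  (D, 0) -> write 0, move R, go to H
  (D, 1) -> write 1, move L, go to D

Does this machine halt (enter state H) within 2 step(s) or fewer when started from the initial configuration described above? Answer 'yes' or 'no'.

Step 1: in state A at pos 0, read 0 -> (A,0)->write 0,move R,goto B. Now: state=B, head=1, tape[-1..2]=0000 (head:   ^)
Step 2: in state B at pos 1, read 0 -> (B,0)->write 1,move R,goto D. Now: state=D, head=2, tape[-1..3]=00100 (head:    ^)
After 2 step(s): state = D (not H) -> not halted within 2 -> no

Answer: no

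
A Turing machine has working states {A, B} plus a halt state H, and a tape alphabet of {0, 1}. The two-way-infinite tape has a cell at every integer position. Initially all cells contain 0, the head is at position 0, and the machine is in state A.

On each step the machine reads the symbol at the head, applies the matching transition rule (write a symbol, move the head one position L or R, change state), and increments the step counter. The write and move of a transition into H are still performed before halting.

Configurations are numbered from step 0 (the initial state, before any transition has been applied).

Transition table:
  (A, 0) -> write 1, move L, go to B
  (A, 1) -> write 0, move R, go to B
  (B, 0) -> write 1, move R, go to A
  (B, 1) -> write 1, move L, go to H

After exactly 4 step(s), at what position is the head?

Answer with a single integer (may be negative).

Step 1: in state A at pos 0, read 0 -> (A,0)->write 1,move L,goto B. Now: state=B, head=-1, tape[-2..1]=0010 (head:  ^)
Step 2: in state B at pos -1, read 0 -> (B,0)->write 1,move R,goto A. Now: state=A, head=0, tape[-2..1]=0110 (head:   ^)
Step 3: in state A at pos 0, read 1 -> (A,1)->write 0,move R,goto B. Now: state=B, head=1, tape[-2..2]=01000 (head:    ^)
Step 4: in state B at pos 1, read 0 -> (B,0)->write 1,move R,goto A. Now: state=A, head=2, tape[-2..3]=010100 (head:     ^)

Answer: 2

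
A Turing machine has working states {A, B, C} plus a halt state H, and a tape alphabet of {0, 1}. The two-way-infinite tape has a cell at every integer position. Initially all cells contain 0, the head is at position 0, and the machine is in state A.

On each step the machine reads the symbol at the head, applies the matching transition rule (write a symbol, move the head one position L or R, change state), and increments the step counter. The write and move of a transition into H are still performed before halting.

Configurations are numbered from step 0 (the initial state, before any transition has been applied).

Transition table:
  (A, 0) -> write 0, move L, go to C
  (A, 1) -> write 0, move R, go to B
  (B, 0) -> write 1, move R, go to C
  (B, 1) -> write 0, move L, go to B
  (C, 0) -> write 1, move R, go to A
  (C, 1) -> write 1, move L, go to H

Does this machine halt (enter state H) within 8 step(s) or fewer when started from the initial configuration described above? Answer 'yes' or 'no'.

Answer: yes

Derivation:
Step 1: in state A at pos 0, read 0 -> (A,0)->write 0,move L,goto C. Now: state=C, head=-1, tape[-2..1]=0000 (head:  ^)
Step 2: in state C at pos -1, read 0 -> (C,0)->write 1,move R,goto A. Now: state=A, head=0, tape[-2..1]=0100 (head:   ^)
Step 3: in state A at pos 0, read 0 -> (A,0)->write 0,move L,goto C. Now: state=C, head=-1, tape[-2..1]=0100 (head:  ^)
Step 4: in state C at pos -1, read 1 -> (C,1)->write 1,move L,goto H. Now: state=H, head=-2, tape[-3..1]=00100 (head:  ^)
State H reached at step 4; 4 <= 8 -> yes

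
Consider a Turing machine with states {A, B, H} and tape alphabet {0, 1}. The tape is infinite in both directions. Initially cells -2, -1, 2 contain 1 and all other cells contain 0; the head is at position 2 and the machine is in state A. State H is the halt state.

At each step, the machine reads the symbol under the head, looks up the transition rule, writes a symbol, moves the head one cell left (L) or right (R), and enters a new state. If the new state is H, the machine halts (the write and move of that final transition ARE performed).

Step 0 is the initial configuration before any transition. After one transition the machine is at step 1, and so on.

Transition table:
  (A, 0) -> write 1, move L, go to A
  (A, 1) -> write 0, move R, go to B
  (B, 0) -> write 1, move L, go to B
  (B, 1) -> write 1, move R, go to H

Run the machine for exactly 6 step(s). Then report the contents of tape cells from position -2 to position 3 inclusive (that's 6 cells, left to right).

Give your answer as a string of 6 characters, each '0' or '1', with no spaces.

Answer: 111111

Derivation:
Step 1: in state A at pos 2, read 1 -> (A,1)->write 0,move R,goto B. Now: state=B, head=3, tape[-3..4]=01100000 (head:       ^)
Step 2: in state B at pos 3, read 0 -> (B,0)->write 1,move L,goto B. Now: state=B, head=2, tape[-3..4]=01100010 (head:      ^)
Step 3: in state B at pos 2, read 0 -> (B,0)->write 1,move L,goto B. Now: state=B, head=1, tape[-3..4]=01100110 (head:     ^)
Step 4: in state B at pos 1, read 0 -> (B,0)->write 1,move L,goto B. Now: state=B, head=0, tape[-3..4]=01101110 (head:    ^)
Step 5: in state B at pos 0, read 0 -> (B,0)->write 1,move L,goto B. Now: state=B, head=-1, tape[-3..4]=01111110 (head:   ^)
Step 6: in state B at pos -1, read 1 -> (B,1)->write 1,move R,goto H. Now: state=H, head=0, tape[-3..4]=01111110 (head:    ^)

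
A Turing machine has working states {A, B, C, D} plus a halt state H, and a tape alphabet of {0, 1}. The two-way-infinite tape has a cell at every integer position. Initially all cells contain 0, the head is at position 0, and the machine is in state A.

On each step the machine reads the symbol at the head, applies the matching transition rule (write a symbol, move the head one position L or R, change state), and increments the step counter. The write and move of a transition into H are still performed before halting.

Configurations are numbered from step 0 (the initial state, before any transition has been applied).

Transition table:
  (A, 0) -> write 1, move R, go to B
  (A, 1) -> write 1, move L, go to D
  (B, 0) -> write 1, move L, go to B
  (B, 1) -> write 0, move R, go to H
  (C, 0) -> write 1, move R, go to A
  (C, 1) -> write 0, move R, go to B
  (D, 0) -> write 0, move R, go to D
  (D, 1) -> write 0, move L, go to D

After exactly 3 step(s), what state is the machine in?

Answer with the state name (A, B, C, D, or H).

Answer: H

Derivation:
Step 1: in state A at pos 0, read 0 -> (A,0)->write 1,move R,goto B. Now: state=B, head=1, tape[-1..2]=0100 (head:   ^)
Step 2: in state B at pos 1, read 0 -> (B,0)->write 1,move L,goto B. Now: state=B, head=0, tape[-1..2]=0110 (head:  ^)
Step 3: in state B at pos 0, read 1 -> (B,1)->write 0,move R,goto H. Now: state=H, head=1, tape[-1..2]=0010 (head:   ^)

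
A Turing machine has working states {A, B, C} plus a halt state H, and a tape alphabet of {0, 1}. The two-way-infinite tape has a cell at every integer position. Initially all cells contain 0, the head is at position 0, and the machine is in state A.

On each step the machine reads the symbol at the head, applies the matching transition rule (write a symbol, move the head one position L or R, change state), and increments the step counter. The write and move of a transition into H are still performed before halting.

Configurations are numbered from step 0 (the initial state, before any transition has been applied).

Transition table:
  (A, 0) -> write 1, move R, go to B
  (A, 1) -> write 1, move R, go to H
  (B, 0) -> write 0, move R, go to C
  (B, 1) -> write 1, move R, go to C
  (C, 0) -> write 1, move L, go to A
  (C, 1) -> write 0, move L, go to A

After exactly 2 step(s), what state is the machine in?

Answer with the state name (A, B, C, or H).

Step 1: in state A at pos 0, read 0 -> (A,0)->write 1,move R,goto B. Now: state=B, head=1, tape[-1..2]=0100 (head:   ^)
Step 2: in state B at pos 1, read 0 -> (B,0)->write 0,move R,goto C. Now: state=C, head=2, tape[-1..3]=01000 (head:    ^)

Answer: C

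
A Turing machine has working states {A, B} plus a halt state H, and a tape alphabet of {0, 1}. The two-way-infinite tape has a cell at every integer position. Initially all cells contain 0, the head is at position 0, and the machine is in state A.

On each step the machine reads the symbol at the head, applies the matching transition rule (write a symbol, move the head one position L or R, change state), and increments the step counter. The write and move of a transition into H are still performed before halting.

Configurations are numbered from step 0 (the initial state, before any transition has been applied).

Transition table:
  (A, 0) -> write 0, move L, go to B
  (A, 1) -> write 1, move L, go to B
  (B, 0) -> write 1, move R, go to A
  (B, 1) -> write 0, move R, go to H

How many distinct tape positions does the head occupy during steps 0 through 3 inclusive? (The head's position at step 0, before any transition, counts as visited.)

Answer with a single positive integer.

Step 1: in state A at pos 0, read 0 -> (A,0)->write 0,move L,goto B. Now: state=B, head=-1, tape[-2..1]=0000 (head:  ^)
Step 2: in state B at pos -1, read 0 -> (B,0)->write 1,move R,goto A. Now: state=A, head=0, tape[-2..1]=0100 (head:   ^)
Step 3: in state A at pos 0, read 0 -> (A,0)->write 0,move L,goto B. Now: state=B, head=-1, tape[-2..1]=0100 (head:  ^)
Head positions at steps 0..3: starting at 0, distinct positions visited = {-1, 0} -> 2 position(s)

Answer: 2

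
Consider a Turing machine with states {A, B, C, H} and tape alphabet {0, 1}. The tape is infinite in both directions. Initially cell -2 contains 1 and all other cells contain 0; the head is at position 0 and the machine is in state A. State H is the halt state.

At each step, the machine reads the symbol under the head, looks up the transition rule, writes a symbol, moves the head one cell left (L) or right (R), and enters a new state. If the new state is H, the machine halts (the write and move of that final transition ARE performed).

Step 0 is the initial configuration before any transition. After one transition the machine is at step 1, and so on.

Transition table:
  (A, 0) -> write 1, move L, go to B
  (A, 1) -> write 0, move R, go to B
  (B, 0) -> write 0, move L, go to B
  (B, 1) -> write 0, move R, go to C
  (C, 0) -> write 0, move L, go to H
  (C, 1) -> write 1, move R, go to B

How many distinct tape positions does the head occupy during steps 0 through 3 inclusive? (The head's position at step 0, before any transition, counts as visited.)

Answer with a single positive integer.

Answer: 3

Derivation:
Step 1: in state A at pos 0, read 0 -> (A,0)->write 1,move L,goto B. Now: state=B, head=-1, tape[-3..1]=01010 (head:   ^)
Step 2: in state B at pos -1, read 0 -> (B,0)->write 0,move L,goto B. Now: state=B, head=-2, tape[-3..1]=01010 (head:  ^)
Step 3: in state B at pos -2, read 1 -> (B,1)->write 0,move R,goto C. Now: state=C, head=-1, tape[-3..1]=00010 (head:   ^)
Head positions at steps 0..3: starting at 0, distinct positions visited = {-2, -1, 0} -> 3 position(s)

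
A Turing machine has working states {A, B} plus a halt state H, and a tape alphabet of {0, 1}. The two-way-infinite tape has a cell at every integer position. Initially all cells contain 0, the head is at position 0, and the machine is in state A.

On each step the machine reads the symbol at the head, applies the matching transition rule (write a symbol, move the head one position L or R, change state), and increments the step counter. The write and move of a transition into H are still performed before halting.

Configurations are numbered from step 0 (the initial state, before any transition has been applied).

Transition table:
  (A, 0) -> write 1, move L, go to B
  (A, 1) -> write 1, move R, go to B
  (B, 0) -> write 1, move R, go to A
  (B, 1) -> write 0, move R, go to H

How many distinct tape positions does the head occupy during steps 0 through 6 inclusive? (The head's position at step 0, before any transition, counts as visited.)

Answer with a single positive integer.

Step 1: in state A at pos 0, read 0 -> (A,0)->write 1,move L,goto B. Now: state=B, head=-1, tape[-2..1]=0010 (head:  ^)
Step 2: in state B at pos -1, read 0 -> (B,0)->write 1,move R,goto A. Now: state=A, head=0, tape[-2..1]=0110 (head:   ^)
Step 3: in state A at pos 0, read 1 -> (A,1)->write 1,move R,goto B. Now: state=B, head=1, tape[-2..2]=01100 (head:    ^)
Step 4: in state B at pos 1, read 0 -> (B,0)->write 1,move R,goto A. Now: state=A, head=2, tape[-2..3]=011100 (head:     ^)
Step 5: in state A at pos 2, read 0 -> (A,0)->write 1,move L,goto B. Now: state=B, head=1, tape[-2..3]=011110 (head:    ^)
Step 6: in state B at pos 1, read 1 -> (B,1)->write 0,move R,goto H. Now: state=H, head=2, tape[-2..3]=011010 (head:     ^)
Head positions at steps 0..6: starting at 0, distinct positions visited = {-1, 0, 1, 2} -> 4 position(s)

Answer: 4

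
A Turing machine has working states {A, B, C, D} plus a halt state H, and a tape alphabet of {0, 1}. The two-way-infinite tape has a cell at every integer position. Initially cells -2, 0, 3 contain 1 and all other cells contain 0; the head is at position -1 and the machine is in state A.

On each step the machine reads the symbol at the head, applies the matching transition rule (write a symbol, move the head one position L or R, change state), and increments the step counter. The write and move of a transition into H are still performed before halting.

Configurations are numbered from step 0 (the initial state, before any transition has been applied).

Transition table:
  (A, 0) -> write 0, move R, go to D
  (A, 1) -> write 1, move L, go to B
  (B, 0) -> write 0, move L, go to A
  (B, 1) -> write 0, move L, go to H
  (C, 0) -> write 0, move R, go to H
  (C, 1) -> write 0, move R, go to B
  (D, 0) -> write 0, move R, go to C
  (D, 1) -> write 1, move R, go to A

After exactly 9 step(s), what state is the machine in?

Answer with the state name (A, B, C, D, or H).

Step 1: in state A at pos -1, read 0 -> (A,0)->write 0,move R,goto D. Now: state=D, head=0, tape[-3..4]=01010010 (head:    ^)
Step 2: in state D at pos 0, read 1 -> (D,1)->write 1,move R,goto A. Now: state=A, head=1, tape[-3..4]=01010010 (head:     ^)
Step 3: in state A at pos 1, read 0 -> (A,0)->write 0,move R,goto D. Now: state=D, head=2, tape[-3..4]=01010010 (head:      ^)
Step 4: in state D at pos 2, read 0 -> (D,0)->write 0,move R,goto C. Now: state=C, head=3, tape[-3..4]=01010010 (head:       ^)
Step 5: in state C at pos 3, read 1 -> (C,1)->write 0,move R,goto B. Now: state=B, head=4, tape[-3..5]=010100000 (head:        ^)
Step 6: in state B at pos 4, read 0 -> (B,0)->write 0,move L,goto A. Now: state=A, head=3, tape[-3..5]=010100000 (head:       ^)
Step 7: in state A at pos 3, read 0 -> (A,0)->write 0,move R,goto D. Now: state=D, head=4, tape[-3..5]=010100000 (head:        ^)
Step 8: in state D at pos 4, read 0 -> (D,0)->write 0,move R,goto C. Now: state=C, head=5, tape[-3..6]=0101000000 (head:         ^)
Step 9: in state C at pos 5, read 0 -> (C,0)->write 0,move R,goto H. Now: state=H, head=6, tape[-3..7]=01010000000 (head:          ^)

Answer: H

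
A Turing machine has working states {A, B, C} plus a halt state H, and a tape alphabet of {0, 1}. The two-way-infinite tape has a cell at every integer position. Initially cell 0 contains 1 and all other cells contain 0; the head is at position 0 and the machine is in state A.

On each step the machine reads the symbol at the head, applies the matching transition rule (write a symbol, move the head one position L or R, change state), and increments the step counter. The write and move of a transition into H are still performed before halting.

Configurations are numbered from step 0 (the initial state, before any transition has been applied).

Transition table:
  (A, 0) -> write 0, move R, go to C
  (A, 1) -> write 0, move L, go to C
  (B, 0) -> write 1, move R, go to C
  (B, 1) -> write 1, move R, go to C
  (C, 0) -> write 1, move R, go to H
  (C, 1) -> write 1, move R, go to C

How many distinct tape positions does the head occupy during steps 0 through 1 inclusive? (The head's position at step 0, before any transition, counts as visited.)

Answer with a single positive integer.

Answer: 2

Derivation:
Step 1: in state A at pos 0, read 1 -> (A,1)->write 0,move L,goto C. Now: state=C, head=-1, tape[-2..1]=0000 (head:  ^)
Head positions at steps 0..1: starting at 0, distinct positions visited = {-1, 0} -> 2 position(s)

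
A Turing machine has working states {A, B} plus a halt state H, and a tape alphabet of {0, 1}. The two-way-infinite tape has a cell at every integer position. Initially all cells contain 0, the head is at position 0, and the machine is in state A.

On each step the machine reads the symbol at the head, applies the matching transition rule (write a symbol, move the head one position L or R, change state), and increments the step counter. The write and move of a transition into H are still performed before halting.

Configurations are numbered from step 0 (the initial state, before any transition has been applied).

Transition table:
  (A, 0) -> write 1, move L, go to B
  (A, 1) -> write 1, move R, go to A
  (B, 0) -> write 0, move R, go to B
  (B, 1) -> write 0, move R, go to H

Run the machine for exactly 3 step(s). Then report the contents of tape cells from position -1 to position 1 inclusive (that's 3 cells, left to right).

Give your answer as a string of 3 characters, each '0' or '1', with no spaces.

Answer: 000

Derivation:
Step 1: in state A at pos 0, read 0 -> (A,0)->write 1,move L,goto B. Now: state=B, head=-1, tape[-2..1]=0010 (head:  ^)
Step 2: in state B at pos -1, read 0 -> (B,0)->write 0,move R,goto B. Now: state=B, head=0, tape[-2..1]=0010 (head:   ^)
Step 3: in state B at pos 0, read 1 -> (B,1)->write 0,move R,goto H. Now: state=H, head=1, tape[-2..2]=00000 (head:    ^)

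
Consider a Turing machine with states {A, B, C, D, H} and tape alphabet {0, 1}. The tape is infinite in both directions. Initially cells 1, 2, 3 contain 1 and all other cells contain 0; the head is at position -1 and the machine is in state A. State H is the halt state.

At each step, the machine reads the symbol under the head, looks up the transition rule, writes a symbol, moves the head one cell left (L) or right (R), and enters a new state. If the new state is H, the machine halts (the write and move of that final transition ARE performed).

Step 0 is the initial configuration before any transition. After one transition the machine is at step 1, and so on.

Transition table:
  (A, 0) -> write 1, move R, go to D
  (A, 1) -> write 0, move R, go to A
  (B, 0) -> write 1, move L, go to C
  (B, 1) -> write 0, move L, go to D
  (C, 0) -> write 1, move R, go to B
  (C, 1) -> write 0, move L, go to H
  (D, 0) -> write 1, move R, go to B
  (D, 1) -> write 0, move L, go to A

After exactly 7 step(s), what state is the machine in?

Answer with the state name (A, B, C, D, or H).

Answer: B

Derivation:
Step 1: in state A at pos -1, read 0 -> (A,0)->write 1,move R,goto D. Now: state=D, head=0, tape[-2..4]=0101110 (head:   ^)
Step 2: in state D at pos 0, read 0 -> (D,0)->write 1,move R,goto B. Now: state=B, head=1, tape[-2..4]=0111110 (head:    ^)
Step 3: in state B at pos 1, read 1 -> (B,1)->write 0,move L,goto D. Now: state=D, head=0, tape[-2..4]=0110110 (head:   ^)
Step 4: in state D at pos 0, read 1 -> (D,1)->write 0,move L,goto A. Now: state=A, head=-1, tape[-2..4]=0100110 (head:  ^)
Step 5: in state A at pos -1, read 1 -> (A,1)->write 0,move R,goto A. Now: state=A, head=0, tape[-2..4]=0000110 (head:   ^)
Step 6: in state A at pos 0, read 0 -> (A,0)->write 1,move R,goto D. Now: state=D, head=1, tape[-2..4]=0010110 (head:    ^)
Step 7: in state D at pos 1, read 0 -> (D,0)->write 1,move R,goto B. Now: state=B, head=2, tape[-2..4]=0011110 (head:     ^)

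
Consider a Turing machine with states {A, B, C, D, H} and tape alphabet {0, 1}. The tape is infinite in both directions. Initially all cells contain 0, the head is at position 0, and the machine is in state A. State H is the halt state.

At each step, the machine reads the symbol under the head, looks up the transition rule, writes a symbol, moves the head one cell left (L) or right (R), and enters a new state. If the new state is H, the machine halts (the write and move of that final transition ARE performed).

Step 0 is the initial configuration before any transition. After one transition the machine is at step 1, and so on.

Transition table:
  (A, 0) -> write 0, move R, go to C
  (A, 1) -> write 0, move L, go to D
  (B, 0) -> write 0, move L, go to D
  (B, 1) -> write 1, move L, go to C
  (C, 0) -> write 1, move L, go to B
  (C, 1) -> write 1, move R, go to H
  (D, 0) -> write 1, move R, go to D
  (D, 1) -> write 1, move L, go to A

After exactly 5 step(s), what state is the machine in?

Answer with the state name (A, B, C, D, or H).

Answer: D

Derivation:
Step 1: in state A at pos 0, read 0 -> (A,0)->write 0,move R,goto C. Now: state=C, head=1, tape[-1..2]=0000 (head:   ^)
Step 2: in state C at pos 1, read 0 -> (C,0)->write 1,move L,goto B. Now: state=B, head=0, tape[-1..2]=0010 (head:  ^)
Step 3: in state B at pos 0, read 0 -> (B,0)->write 0,move L,goto D. Now: state=D, head=-1, tape[-2..2]=00010 (head:  ^)
Step 4: in state D at pos -1, read 0 -> (D,0)->write 1,move R,goto D. Now: state=D, head=0, tape[-2..2]=01010 (head:   ^)
Step 5: in state D at pos 0, read 0 -> (D,0)->write 1,move R,goto D. Now: state=D, head=1, tape[-2..2]=01110 (head:    ^)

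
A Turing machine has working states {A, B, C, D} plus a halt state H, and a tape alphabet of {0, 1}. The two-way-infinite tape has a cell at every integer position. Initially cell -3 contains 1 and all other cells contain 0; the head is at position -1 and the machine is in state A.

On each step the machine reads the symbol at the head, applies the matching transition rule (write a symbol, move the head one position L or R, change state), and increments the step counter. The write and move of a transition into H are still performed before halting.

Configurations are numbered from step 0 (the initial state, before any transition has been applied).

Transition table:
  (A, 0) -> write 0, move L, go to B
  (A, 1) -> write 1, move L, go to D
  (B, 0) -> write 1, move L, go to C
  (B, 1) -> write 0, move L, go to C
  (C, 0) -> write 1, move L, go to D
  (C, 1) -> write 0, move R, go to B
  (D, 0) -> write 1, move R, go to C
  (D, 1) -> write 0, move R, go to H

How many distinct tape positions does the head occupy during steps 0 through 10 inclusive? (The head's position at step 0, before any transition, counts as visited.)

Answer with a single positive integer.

Step 1: in state A at pos -1, read 0 -> (A,0)->write 0,move L,goto B. Now: state=B, head=-2, tape[-4..0]=01000 (head:   ^)
Step 2: in state B at pos -2, read 0 -> (B,0)->write 1,move L,goto C. Now: state=C, head=-3, tape[-4..0]=01100 (head:  ^)
Step 3: in state C at pos -3, read 1 -> (C,1)->write 0,move R,goto B. Now: state=B, head=-2, tape[-4..0]=00100 (head:   ^)
Step 4: in state B at pos -2, read 1 -> (B,1)->write 0,move L,goto C. Now: state=C, head=-3, tape[-4..0]=00000 (head:  ^)
Step 5: in state C at pos -3, read 0 -> (C,0)->write 1,move L,goto D. Now: state=D, head=-4, tape[-5..0]=001000 (head:  ^)
Step 6: in state D at pos -4, read 0 -> (D,0)->write 1,move R,goto C. Now: state=C, head=-3, tape[-5..0]=011000 (head:   ^)
Step 7: in state C at pos -3, read 1 -> (C,1)->write 0,move R,goto B. Now: state=B, head=-2, tape[-5..0]=010000 (head:    ^)
Step 8: in state B at pos -2, read 0 -> (B,0)->write 1,move L,goto C. Now: state=C, head=-3, tape[-5..0]=010100 (head:   ^)
Step 9: in state C at pos -3, read 0 -> (C,0)->write 1,move L,goto D. Now: state=D, head=-4, tape[-5..0]=011100 (head:  ^)
Step 10: in state D at pos -4, read 1 -> (D,1)->write 0,move R,goto H. Now: state=H, head=-3, tape[-5..0]=001100 (head:   ^)
Head positions at steps 0..10: starting at -1, distinct positions visited = {-4, -3, -2, -1} -> 4 position(s)

Answer: 4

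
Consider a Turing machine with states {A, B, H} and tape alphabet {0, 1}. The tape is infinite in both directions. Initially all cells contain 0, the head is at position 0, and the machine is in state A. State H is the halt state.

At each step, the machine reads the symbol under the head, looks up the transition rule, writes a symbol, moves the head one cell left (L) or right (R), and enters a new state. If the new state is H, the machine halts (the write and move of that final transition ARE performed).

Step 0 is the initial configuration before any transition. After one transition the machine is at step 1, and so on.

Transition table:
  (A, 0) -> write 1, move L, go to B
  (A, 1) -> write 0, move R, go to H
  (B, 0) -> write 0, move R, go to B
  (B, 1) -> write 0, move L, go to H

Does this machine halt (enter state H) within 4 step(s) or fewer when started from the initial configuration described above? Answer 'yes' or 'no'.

Step 1: in state A at pos 0, read 0 -> (A,0)->write 1,move L,goto B. Now: state=B, head=-1, tape[-2..1]=0010 (head:  ^)
Step 2: in state B at pos -1, read 0 -> (B,0)->write 0,move R,goto B. Now: state=B, head=0, tape[-2..1]=0010 (head:   ^)
Step 3: in state B at pos 0, read 1 -> (B,1)->write 0,move L,goto H. Now: state=H, head=-1, tape[-2..1]=0000 (head:  ^)
State H reached at step 3; 3 <= 4 -> yes

Answer: yes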